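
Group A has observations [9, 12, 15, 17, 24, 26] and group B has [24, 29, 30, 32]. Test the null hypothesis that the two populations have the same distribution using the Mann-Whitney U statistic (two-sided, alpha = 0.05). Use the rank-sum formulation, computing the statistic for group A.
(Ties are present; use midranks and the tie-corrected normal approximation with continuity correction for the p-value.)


Step 1: Combine and sort all 10 observations; assign midranks.
sorted (value, group): (9,X), (12,X), (15,X), (17,X), (24,X), (24,Y), (26,X), (29,Y), (30,Y), (32,Y)
ranks: 9->1, 12->2, 15->3, 17->4, 24->5.5, 24->5.5, 26->7, 29->8, 30->9, 32->10
Step 2: Rank sum for X: R1 = 1 + 2 + 3 + 4 + 5.5 + 7 = 22.5.
Step 3: U_X = R1 - n1(n1+1)/2 = 22.5 - 6*7/2 = 22.5 - 21 = 1.5.
       U_Y = n1*n2 - U_X = 24 - 1.5 = 22.5.
Step 4: Ties are present, so use the tie-corrected normal approximation (with continuity correction) for the p-value.
Step 5: p-value = 0.032476; compare to alpha = 0.05. reject H0.

U_X = 1.5, p = 0.032476, reject H0 at alpha = 0.05.


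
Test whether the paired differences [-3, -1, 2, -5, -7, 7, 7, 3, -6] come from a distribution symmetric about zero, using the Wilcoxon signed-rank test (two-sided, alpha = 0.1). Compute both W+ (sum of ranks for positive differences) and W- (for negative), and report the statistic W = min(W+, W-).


Step 1: Drop any zero differences (none here) and take |d_i|.
|d| = [3, 1, 2, 5, 7, 7, 7, 3, 6]
Step 2: Midrank |d_i| (ties get averaged ranks).
ranks: |3|->3.5, |1|->1, |2|->2, |5|->5, |7|->8, |7|->8, |7|->8, |3|->3.5, |6|->6
Step 3: Attach original signs; sum ranks with positive sign and with negative sign.
W+ = 2 + 8 + 8 + 3.5 = 21.5
W- = 3.5 + 1 + 5 + 8 + 6 = 23.5
(Check: W+ + W- = 45 should equal n(n+1)/2 = 45.)
Step 4: Test statistic W = min(W+, W-) = 21.5.
Step 5: Ties in |d|, so use the tie-corrected normal approximation.
        E[W] = n(n+1)/4 = 9*10/4 = 22.5.
        Tie groups: |d|=3 (t=2), |d|=7 (t=3); sum(t^3 - t) = 30.
        Var[W] = n(n+1)(2n+1)/24 - sum(t^3-t)/48 = 1710/24 - 30/48 = 70.625.
        z = (W - E[W]) / sqrt(Var[W]) = (21.5 - 22.5) / 8.4039 = -0.1190.
        Two-sided p = 2*Phi(z) = 0.905281.
Step 6: alpha = 0.1. fail to reject H0.

W+ = 21.5, W- = 23.5, W = min = 21.5, p = 0.905281, fail to reject H0.


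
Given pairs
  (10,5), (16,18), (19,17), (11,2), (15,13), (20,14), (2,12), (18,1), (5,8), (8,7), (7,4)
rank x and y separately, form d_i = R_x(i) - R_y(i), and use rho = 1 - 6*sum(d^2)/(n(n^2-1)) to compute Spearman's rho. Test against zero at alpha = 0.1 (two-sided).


Step 1: Rank x and y separately (midranks; no ties here).
rank(x): 10->5, 16->8, 19->10, 11->6, 15->7, 20->11, 2->1, 18->9, 5->2, 8->4, 7->3
rank(y): 5->4, 18->11, 17->10, 2->2, 13->8, 14->9, 12->7, 1->1, 8->6, 7->5, 4->3
Step 2: d_i = R_x(i) - R_y(i); compute d_i^2.
  (5-4)^2=1, (8-11)^2=9, (10-10)^2=0, (6-2)^2=16, (7-8)^2=1, (11-9)^2=4, (1-7)^2=36, (9-1)^2=64, (2-6)^2=16, (4-5)^2=1, (3-3)^2=0
sum(d^2) = 148.
Step 3: rho = 1 - 6*148 / (11*(11^2 - 1)) = 1 - 888/1320 = 0.327273.
Step 4: Under H0, t = rho * sqrt((n-2)/(1-rho^2)) = 1.0390 ~ t(9).
Step 5: Two-sided p-value from the t-distribution with 9 df = 0.325895.
Step 6: alpha = 0.1. fail to reject H0.

rho = 0.3273, p = 0.325895, fail to reject H0 at alpha = 0.1.


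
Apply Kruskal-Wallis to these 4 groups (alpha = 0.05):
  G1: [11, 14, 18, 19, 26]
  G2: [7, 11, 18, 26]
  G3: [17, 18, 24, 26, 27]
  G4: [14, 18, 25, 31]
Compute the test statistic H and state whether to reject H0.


Step 1: Combine all N = 18 observations and assign midranks.
sorted (value, group, rank): (7,G2,1), (11,G1,2.5), (11,G2,2.5), (14,G1,4.5), (14,G4,4.5), (17,G3,6), (18,G1,8.5), (18,G2,8.5), (18,G3,8.5), (18,G4,8.5), (19,G1,11), (24,G3,12), (25,G4,13), (26,G1,15), (26,G2,15), (26,G3,15), (27,G3,17), (31,G4,18)
Step 2: Sum ranks within each group.
R_1 = 41.5 (n_1 = 5)
R_2 = 27 (n_2 = 4)
R_3 = 58.5 (n_3 = 5)
R_4 = 44 (n_4 = 4)
Step 3: H = 12/(N(N+1)) * sum(R_i^2/n_i) - 3(N+1)
     = 12/(18*19) * (41.5^2/5 + 27^2/4 + 58.5^2/5 + 44^2/4) - 3*19
     = 0.035088 * 1695.15 - 57
     = 2.478947.
Step 4: Ties present; correction factor C = 1 - 96/(18^3 - 18) = 0.983488. Corrected H = 2.478947 / 0.983488 = 2.520567.
Step 5: Under H0, H ~ chi^2(3); p-value = 0.471586.
Step 6: alpha = 0.05. fail to reject H0.

H = 2.5206, df = 3, p = 0.471586, fail to reject H0.


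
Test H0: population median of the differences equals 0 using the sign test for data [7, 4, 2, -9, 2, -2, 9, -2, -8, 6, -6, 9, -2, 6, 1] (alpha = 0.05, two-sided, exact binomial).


Step 1: Discard zero differences. Original n = 15; n_eff = number of nonzero differences = 15.
Nonzero differences (with sign): +7, +4, +2, -9, +2, -2, +9, -2, -8, +6, -6, +9, -2, +6, +1
Step 2: Count signs: positive = 9, negative = 6.
Step 3: Under H0: P(positive) = 0.5, so the number of positives S ~ Bin(15, 0.5).
Step 4: Two-sided exact p-value = sum of Bin(15,0.5) probabilities at or below the observed probability = 0.607239.
Step 5: alpha = 0.05. fail to reject H0.

n_eff = 15, pos = 9, neg = 6, p = 0.607239, fail to reject H0.


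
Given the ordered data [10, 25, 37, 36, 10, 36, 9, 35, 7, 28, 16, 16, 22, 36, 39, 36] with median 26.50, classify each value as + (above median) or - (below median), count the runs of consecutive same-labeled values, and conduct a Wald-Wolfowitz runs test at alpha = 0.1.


Step 1: Compute median = 26.50; label A = above, B = below.
Labels in order: BBAABABABABBBAAA  (n_A = 8, n_B = 8)
Step 2: Count runs R = 10.
Step 3: Under H0 (random ordering), E[R] = 2*n_A*n_B/(n_A+n_B) + 1 = 2*8*8/16 + 1 = 9.0000.
        Var[R] = 2*n_A*n_B*(2*n_A*n_B - n_A - n_B) / ((n_A+n_B)^2 * (n_A+n_B-1)) = 14336/3840 = 3.7333.
        SD[R] = 1.9322.
Step 4: Continuity-corrected z = (R - 0.5 - E[R]) / SD[R] = (10 - 0.5 - 9.0000) / 1.9322 = 0.2588.
Step 5: Two-sided p-value via normal approximation = 2*(1 - Phi(|z|)) = 0.795809.
Step 6: alpha = 0.1. fail to reject H0.

R = 10, z = 0.2588, p = 0.795809, fail to reject H0.


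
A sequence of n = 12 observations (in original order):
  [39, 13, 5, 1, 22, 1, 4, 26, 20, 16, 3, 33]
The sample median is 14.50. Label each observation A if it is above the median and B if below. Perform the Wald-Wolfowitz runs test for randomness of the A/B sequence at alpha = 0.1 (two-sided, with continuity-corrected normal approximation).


Step 1: Compute median = 14.50; label A = above, B = below.
Labels in order: ABBBABBAAABA  (n_A = 6, n_B = 6)
Step 2: Count runs R = 7.
Step 3: Under H0 (random ordering), E[R] = 2*n_A*n_B/(n_A+n_B) + 1 = 2*6*6/12 + 1 = 7.0000.
        Var[R] = 2*n_A*n_B*(2*n_A*n_B - n_A - n_B) / ((n_A+n_B)^2 * (n_A+n_B-1)) = 4320/1584 = 2.7273.
        SD[R] = 1.6514.
Step 4: R = E[R], so z = 0 with no continuity correction.
Step 5: Two-sided p-value via normal approximation = 2*(1 - Phi(|z|)) = 1.000000.
Step 6: alpha = 0.1. fail to reject H0.

R = 7, z = 0.0000, p = 1.000000, fail to reject H0.


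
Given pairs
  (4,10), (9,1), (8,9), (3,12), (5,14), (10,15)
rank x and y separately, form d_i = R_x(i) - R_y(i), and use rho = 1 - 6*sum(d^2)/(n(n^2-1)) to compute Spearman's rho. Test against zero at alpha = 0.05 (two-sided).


Step 1: Rank x and y separately (midranks; no ties here).
rank(x): 4->2, 9->5, 8->4, 3->1, 5->3, 10->6
rank(y): 10->3, 1->1, 9->2, 12->4, 14->5, 15->6
Step 2: d_i = R_x(i) - R_y(i); compute d_i^2.
  (2-3)^2=1, (5-1)^2=16, (4-2)^2=4, (1-4)^2=9, (3-5)^2=4, (6-6)^2=0
sum(d^2) = 34.
Step 3: rho = 1 - 6*34 / (6*(6^2 - 1)) = 1 - 204/210 = 0.028571.
Step 4: Under H0, t = rho * sqrt((n-2)/(1-rho^2)) = 0.0572 ~ t(4).
Step 5: Two-sided p-value from the t-distribution with 4 df = 0.957155.
Step 6: alpha = 0.05. fail to reject H0.

rho = 0.0286, p = 0.957155, fail to reject H0 at alpha = 0.05.


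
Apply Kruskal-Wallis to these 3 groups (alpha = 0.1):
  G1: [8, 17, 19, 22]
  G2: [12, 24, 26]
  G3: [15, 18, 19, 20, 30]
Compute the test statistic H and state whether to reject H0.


Step 1: Combine all N = 12 observations and assign midranks.
sorted (value, group, rank): (8,G1,1), (12,G2,2), (15,G3,3), (17,G1,4), (18,G3,5), (19,G1,6.5), (19,G3,6.5), (20,G3,8), (22,G1,9), (24,G2,10), (26,G2,11), (30,G3,12)
Step 2: Sum ranks within each group.
R_1 = 20.5 (n_1 = 4)
R_2 = 23 (n_2 = 3)
R_3 = 34.5 (n_3 = 5)
Step 3: H = 12/(N(N+1)) * sum(R_i^2/n_i) - 3(N+1)
     = 12/(12*13) * (20.5^2/4 + 23^2/3 + 34.5^2/5) - 3*13
     = 0.076923 * 519.446 - 39
     = 0.957372.
Step 4: Ties present; correction factor C = 1 - 6/(12^3 - 12) = 0.996503. Corrected H = 0.957372 / 0.996503 = 0.960731.
Step 5: Under H0, H ~ chi^2(2); p-value = 0.618557.
Step 6: alpha = 0.1. fail to reject H0.

H = 0.9607, df = 2, p = 0.618557, fail to reject H0.


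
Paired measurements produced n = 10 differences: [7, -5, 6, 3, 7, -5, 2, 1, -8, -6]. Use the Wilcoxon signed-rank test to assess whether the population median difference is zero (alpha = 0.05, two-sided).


Step 1: Drop any zero differences (none here) and take |d_i|.
|d| = [7, 5, 6, 3, 7, 5, 2, 1, 8, 6]
Step 2: Midrank |d_i| (ties get averaged ranks).
ranks: |7|->8.5, |5|->4.5, |6|->6.5, |3|->3, |7|->8.5, |5|->4.5, |2|->2, |1|->1, |8|->10, |6|->6.5
Step 3: Attach original signs; sum ranks with positive sign and with negative sign.
W+ = 8.5 + 6.5 + 3 + 8.5 + 2 + 1 = 29.5
W- = 4.5 + 4.5 + 10 + 6.5 = 25.5
(Check: W+ + W- = 55 should equal n(n+1)/2 = 55.)
Step 4: Test statistic W = min(W+, W-) = 25.5.
Step 5: Ties in |d|, so use the tie-corrected normal approximation.
        E[W] = n(n+1)/4 = 10*11/4 = 27.5.
        Tie groups: |d|=5 (t=2), |d|=6 (t=2), |d|=7 (t=2); sum(t^3 - t) = 18.
        Var[W] = n(n+1)(2n+1)/24 - sum(t^3-t)/48 = 2310/24 - 18/48 = 95.875.
        z = (W - E[W]) / sqrt(Var[W]) = (25.5 - 27.5) / 9.7916 = -0.2043.
        Two-sided p = 2*Phi(z) = 0.838153.
Step 6: alpha = 0.05. fail to reject H0.

W+ = 29.5, W- = 25.5, W = min = 25.5, p = 0.838153, fail to reject H0.


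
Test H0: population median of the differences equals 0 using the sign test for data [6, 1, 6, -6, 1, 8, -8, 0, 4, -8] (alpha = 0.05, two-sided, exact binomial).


Step 1: Discard zero differences. Original n = 10; n_eff = number of nonzero differences = 9.
Nonzero differences (with sign): +6, +1, +6, -6, +1, +8, -8, +4, -8
Step 2: Count signs: positive = 6, negative = 3.
Step 3: Under H0: P(positive) = 0.5, so the number of positives S ~ Bin(9, 0.5).
Step 4: Two-sided exact p-value = sum of Bin(9,0.5) probabilities at or below the observed probability = 0.507812.
Step 5: alpha = 0.05. fail to reject H0.

n_eff = 9, pos = 6, neg = 3, p = 0.507812, fail to reject H0.


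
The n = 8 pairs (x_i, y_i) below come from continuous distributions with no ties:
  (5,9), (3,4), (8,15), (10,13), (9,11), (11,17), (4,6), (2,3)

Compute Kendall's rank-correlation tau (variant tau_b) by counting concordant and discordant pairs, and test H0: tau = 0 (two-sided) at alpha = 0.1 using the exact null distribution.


Step 1: Enumerate the 28 unordered pairs (i,j) with i<j and classify each by sign(x_j-x_i) * sign(y_j-y_i).
  (1,2):dx=-2,dy=-5->C; (1,3):dx=+3,dy=+6->C; (1,4):dx=+5,dy=+4->C; (1,5):dx=+4,dy=+2->C
  (1,6):dx=+6,dy=+8->C; (1,7):dx=-1,dy=-3->C; (1,8):dx=-3,dy=-6->C; (2,3):dx=+5,dy=+11->C
  (2,4):dx=+7,dy=+9->C; (2,5):dx=+6,dy=+7->C; (2,6):dx=+8,dy=+13->C; (2,7):dx=+1,dy=+2->C
  (2,8):dx=-1,dy=-1->C; (3,4):dx=+2,dy=-2->D; (3,5):dx=+1,dy=-4->D; (3,6):dx=+3,dy=+2->C
  (3,7):dx=-4,dy=-9->C; (3,8):dx=-6,dy=-12->C; (4,5):dx=-1,dy=-2->C; (4,6):dx=+1,dy=+4->C
  (4,7):dx=-6,dy=-7->C; (4,8):dx=-8,dy=-10->C; (5,6):dx=+2,dy=+6->C; (5,7):dx=-5,dy=-5->C
  (5,8):dx=-7,dy=-8->C; (6,7):dx=-7,dy=-11->C; (6,8):dx=-9,dy=-14->C; (7,8):dx=-2,dy=-3->C
Step 2: C = 26, D = 2, total pairs = 28.
Step 3: tau = (C - D)/(n(n-1)/2) = (26 - 2)/28 = 0.857143.
Step 4: Exact two-sided p-value (enumerate n! = 40320 permutations of y under H0): p = 0.001736.
Step 5: alpha = 0.1. reject H0.

tau_b = 0.8571 (C=26, D=2), p = 0.001736, reject H0.


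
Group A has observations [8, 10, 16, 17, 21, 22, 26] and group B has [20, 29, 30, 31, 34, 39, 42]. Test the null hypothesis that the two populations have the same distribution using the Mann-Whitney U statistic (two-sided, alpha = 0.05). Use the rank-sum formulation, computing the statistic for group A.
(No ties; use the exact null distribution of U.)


Step 1: Combine and sort all 14 observations; assign midranks.
sorted (value, group): (8,X), (10,X), (16,X), (17,X), (20,Y), (21,X), (22,X), (26,X), (29,Y), (30,Y), (31,Y), (34,Y), (39,Y), (42,Y)
ranks: 8->1, 10->2, 16->3, 17->4, 20->5, 21->6, 22->7, 26->8, 29->9, 30->10, 31->11, 34->12, 39->13, 42->14
Step 2: Rank sum for X: R1 = 1 + 2 + 3 + 4 + 6 + 7 + 8 = 31.
Step 3: U_X = R1 - n1(n1+1)/2 = 31 - 7*8/2 = 31 - 28 = 3.
       U_Y = n1*n2 - U_X = 49 - 3 = 46.
Step 4: No ties, so the exact null distribution of U (based on enumerating the C(14,7) = 3432 equally likely rank assignments) gives the two-sided p-value.
Step 5: p-value = 0.004079; compare to alpha = 0.05. reject H0.

U_X = 3, p = 0.004079, reject H0 at alpha = 0.05.


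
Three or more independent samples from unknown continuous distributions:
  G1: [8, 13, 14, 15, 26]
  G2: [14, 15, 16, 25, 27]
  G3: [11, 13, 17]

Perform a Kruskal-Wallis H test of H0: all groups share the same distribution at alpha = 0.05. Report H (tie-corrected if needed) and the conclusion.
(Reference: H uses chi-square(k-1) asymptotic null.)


Step 1: Combine all N = 13 observations and assign midranks.
sorted (value, group, rank): (8,G1,1), (11,G3,2), (13,G1,3.5), (13,G3,3.5), (14,G1,5.5), (14,G2,5.5), (15,G1,7.5), (15,G2,7.5), (16,G2,9), (17,G3,10), (25,G2,11), (26,G1,12), (27,G2,13)
Step 2: Sum ranks within each group.
R_1 = 29.5 (n_1 = 5)
R_2 = 46 (n_2 = 5)
R_3 = 15.5 (n_3 = 3)
Step 3: H = 12/(N(N+1)) * sum(R_i^2/n_i) - 3(N+1)
     = 12/(13*14) * (29.5^2/5 + 46^2/5 + 15.5^2/3) - 3*14
     = 0.065934 * 677.333 - 42
     = 2.659341.
Step 4: Ties present; correction factor C = 1 - 18/(13^3 - 13) = 0.991758. Corrected H = 2.659341 / 0.991758 = 2.681440.
Step 5: Under H0, H ~ chi^2(2); p-value = 0.261657.
Step 6: alpha = 0.05. fail to reject H0.

H = 2.6814, df = 2, p = 0.261657, fail to reject H0.


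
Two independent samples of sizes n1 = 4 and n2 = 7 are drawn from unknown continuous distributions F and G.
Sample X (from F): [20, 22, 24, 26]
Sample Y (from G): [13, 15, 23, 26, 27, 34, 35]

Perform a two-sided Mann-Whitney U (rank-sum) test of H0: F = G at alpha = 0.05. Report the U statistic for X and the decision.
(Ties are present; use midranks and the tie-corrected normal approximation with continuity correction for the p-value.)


Step 1: Combine and sort all 11 observations; assign midranks.
sorted (value, group): (13,Y), (15,Y), (20,X), (22,X), (23,Y), (24,X), (26,X), (26,Y), (27,Y), (34,Y), (35,Y)
ranks: 13->1, 15->2, 20->3, 22->4, 23->5, 24->6, 26->7.5, 26->7.5, 27->9, 34->10, 35->11
Step 2: Rank sum for X: R1 = 3 + 4 + 6 + 7.5 = 20.5.
Step 3: U_X = R1 - n1(n1+1)/2 = 20.5 - 4*5/2 = 20.5 - 10 = 10.5.
       U_Y = n1*n2 - U_X = 28 - 10.5 = 17.5.
Step 4: Ties are present, so use the tie-corrected normal approximation (with continuity correction) for the p-value.
Step 5: p-value = 0.569872; compare to alpha = 0.05. fail to reject H0.

U_X = 10.5, p = 0.569872, fail to reject H0 at alpha = 0.05.


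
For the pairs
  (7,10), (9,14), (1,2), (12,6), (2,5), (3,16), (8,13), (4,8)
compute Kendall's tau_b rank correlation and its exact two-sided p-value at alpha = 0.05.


Step 1: Enumerate the 28 unordered pairs (i,j) with i<j and classify each by sign(x_j-x_i) * sign(y_j-y_i).
  (1,2):dx=+2,dy=+4->C; (1,3):dx=-6,dy=-8->C; (1,4):dx=+5,dy=-4->D; (1,5):dx=-5,dy=-5->C
  (1,6):dx=-4,dy=+6->D; (1,7):dx=+1,dy=+3->C; (1,8):dx=-3,dy=-2->C; (2,3):dx=-8,dy=-12->C
  (2,4):dx=+3,dy=-8->D; (2,5):dx=-7,dy=-9->C; (2,6):dx=-6,dy=+2->D; (2,7):dx=-1,dy=-1->C
  (2,8):dx=-5,dy=-6->C; (3,4):dx=+11,dy=+4->C; (3,5):dx=+1,dy=+3->C; (3,6):dx=+2,dy=+14->C
  (3,7):dx=+7,dy=+11->C; (3,8):dx=+3,dy=+6->C; (4,5):dx=-10,dy=-1->C; (4,6):dx=-9,dy=+10->D
  (4,7):dx=-4,dy=+7->D; (4,8):dx=-8,dy=+2->D; (5,6):dx=+1,dy=+11->C; (5,7):dx=+6,dy=+8->C
  (5,8):dx=+2,dy=+3->C; (6,7):dx=+5,dy=-3->D; (6,8):dx=+1,dy=-8->D; (7,8):dx=-4,dy=-5->C
Step 2: C = 19, D = 9, total pairs = 28.
Step 3: tau = (C - D)/(n(n-1)/2) = (19 - 9)/28 = 0.357143.
Step 4: Exact two-sided p-value (enumerate n! = 40320 permutations of y under H0): p = 0.275099.
Step 5: alpha = 0.05. fail to reject H0.

tau_b = 0.3571 (C=19, D=9), p = 0.275099, fail to reject H0.


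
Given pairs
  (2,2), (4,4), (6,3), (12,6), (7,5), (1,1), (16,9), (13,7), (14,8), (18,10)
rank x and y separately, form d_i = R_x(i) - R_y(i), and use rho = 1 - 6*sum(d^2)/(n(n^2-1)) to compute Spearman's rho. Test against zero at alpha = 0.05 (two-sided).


Step 1: Rank x and y separately (midranks; no ties here).
rank(x): 2->2, 4->3, 6->4, 12->6, 7->5, 1->1, 16->9, 13->7, 14->8, 18->10
rank(y): 2->2, 4->4, 3->3, 6->6, 5->5, 1->1, 9->9, 7->7, 8->8, 10->10
Step 2: d_i = R_x(i) - R_y(i); compute d_i^2.
  (2-2)^2=0, (3-4)^2=1, (4-3)^2=1, (6-6)^2=0, (5-5)^2=0, (1-1)^2=0, (9-9)^2=0, (7-7)^2=0, (8-8)^2=0, (10-10)^2=0
sum(d^2) = 2.
Step 3: rho = 1 - 6*2 / (10*(10^2 - 1)) = 1 - 12/990 = 0.987879.
Step 4: Under H0, t = rho * sqrt((n-2)/(1-rho^2)) = 18.0003 ~ t(8).
Step 5: Two-sided p-value from the t-distribution with 8 df = 0.000000.
Step 6: alpha = 0.05. reject H0.

rho = 0.9879, p = 0.000000, reject H0 at alpha = 0.05.


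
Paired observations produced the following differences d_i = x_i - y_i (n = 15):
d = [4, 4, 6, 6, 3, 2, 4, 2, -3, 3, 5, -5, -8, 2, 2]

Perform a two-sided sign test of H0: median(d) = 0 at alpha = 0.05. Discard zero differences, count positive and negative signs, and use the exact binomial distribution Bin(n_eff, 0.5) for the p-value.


Step 1: Discard zero differences. Original n = 15; n_eff = number of nonzero differences = 15.
Nonzero differences (with sign): +4, +4, +6, +6, +3, +2, +4, +2, -3, +3, +5, -5, -8, +2, +2
Step 2: Count signs: positive = 12, negative = 3.
Step 3: Under H0: P(positive) = 0.5, so the number of positives S ~ Bin(15, 0.5).
Step 4: Two-sided exact p-value = sum of Bin(15,0.5) probabilities at or below the observed probability = 0.035156.
Step 5: alpha = 0.05. reject H0.

n_eff = 15, pos = 12, neg = 3, p = 0.035156, reject H0.


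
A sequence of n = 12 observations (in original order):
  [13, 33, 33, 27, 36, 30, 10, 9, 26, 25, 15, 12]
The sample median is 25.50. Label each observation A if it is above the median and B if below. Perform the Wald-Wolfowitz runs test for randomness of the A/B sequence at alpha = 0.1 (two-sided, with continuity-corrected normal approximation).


Step 1: Compute median = 25.50; label A = above, B = below.
Labels in order: BAAAAABBABBB  (n_A = 6, n_B = 6)
Step 2: Count runs R = 5.
Step 3: Under H0 (random ordering), E[R] = 2*n_A*n_B/(n_A+n_B) + 1 = 2*6*6/12 + 1 = 7.0000.
        Var[R] = 2*n_A*n_B*(2*n_A*n_B - n_A - n_B) / ((n_A+n_B)^2 * (n_A+n_B-1)) = 4320/1584 = 2.7273.
        SD[R] = 1.6514.
Step 4: Continuity-corrected z = (R + 0.5 - E[R]) / SD[R] = (5 + 0.5 - 7.0000) / 1.6514 = -0.9083.
Step 5: Two-sided p-value via normal approximation = 2*(1 - Phi(|z|)) = 0.363722.
Step 6: alpha = 0.1. fail to reject H0.

R = 5, z = -0.9083, p = 0.363722, fail to reject H0.


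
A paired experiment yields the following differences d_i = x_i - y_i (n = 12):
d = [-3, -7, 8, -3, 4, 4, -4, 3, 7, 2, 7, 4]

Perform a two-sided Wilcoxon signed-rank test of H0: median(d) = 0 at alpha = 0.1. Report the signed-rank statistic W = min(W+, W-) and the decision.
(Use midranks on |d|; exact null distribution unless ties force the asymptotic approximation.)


Step 1: Drop any zero differences (none here) and take |d_i|.
|d| = [3, 7, 8, 3, 4, 4, 4, 3, 7, 2, 7, 4]
Step 2: Midrank |d_i| (ties get averaged ranks).
ranks: |3|->3, |7|->10, |8|->12, |3|->3, |4|->6.5, |4|->6.5, |4|->6.5, |3|->3, |7|->10, |2|->1, |7|->10, |4|->6.5
Step 3: Attach original signs; sum ranks with positive sign and with negative sign.
W+ = 12 + 6.5 + 6.5 + 3 + 10 + 1 + 10 + 6.5 = 55.5
W- = 3 + 10 + 3 + 6.5 = 22.5
(Check: W+ + W- = 78 should equal n(n+1)/2 = 78.)
Step 4: Test statistic W = min(W+, W-) = 22.5.
Step 5: Ties in |d|, so use the tie-corrected normal approximation.
        E[W] = n(n+1)/4 = 12*13/4 = 39.
        Tie groups: |d|=3 (t=3), |d|=4 (t=4), |d|=7 (t=3); sum(t^3 - t) = 108.
        Var[W] = n(n+1)(2n+1)/24 - sum(t^3-t)/48 = 3900/24 - 108/48 = 160.25.
        z = (W - E[W]) / sqrt(Var[W]) = (22.5 - 39) / 12.6590 = -1.3034.
        Two-sided p = 2*Phi(z) = 0.192431.
Step 6: alpha = 0.1. fail to reject H0.

W+ = 55.5, W- = 22.5, W = min = 22.5, p = 0.192431, fail to reject H0.


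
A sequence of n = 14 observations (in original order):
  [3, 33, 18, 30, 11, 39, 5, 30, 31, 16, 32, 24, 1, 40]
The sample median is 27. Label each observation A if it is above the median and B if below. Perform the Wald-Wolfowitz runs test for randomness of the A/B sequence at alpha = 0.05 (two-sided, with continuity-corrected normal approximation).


Step 1: Compute median = 27; label A = above, B = below.
Labels in order: BABABABAABABBA  (n_A = 7, n_B = 7)
Step 2: Count runs R = 12.
Step 3: Under H0 (random ordering), E[R] = 2*n_A*n_B/(n_A+n_B) + 1 = 2*7*7/14 + 1 = 8.0000.
        Var[R] = 2*n_A*n_B*(2*n_A*n_B - n_A - n_B) / ((n_A+n_B)^2 * (n_A+n_B-1)) = 8232/2548 = 3.2308.
        SD[R] = 1.7974.
Step 4: Continuity-corrected z = (R - 0.5 - E[R]) / SD[R] = (12 - 0.5 - 8.0000) / 1.7974 = 1.9472.
Step 5: Two-sided p-value via normal approximation = 2*(1 - Phi(|z|)) = 0.051508.
Step 6: alpha = 0.05. fail to reject H0.

R = 12, z = 1.9472, p = 0.051508, fail to reject H0.


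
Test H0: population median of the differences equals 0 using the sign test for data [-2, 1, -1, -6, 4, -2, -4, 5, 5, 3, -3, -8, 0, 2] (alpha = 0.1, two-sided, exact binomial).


Step 1: Discard zero differences. Original n = 14; n_eff = number of nonzero differences = 13.
Nonzero differences (with sign): -2, +1, -1, -6, +4, -2, -4, +5, +5, +3, -3, -8, +2
Step 2: Count signs: positive = 6, negative = 7.
Step 3: Under H0: P(positive) = 0.5, so the number of positives S ~ Bin(13, 0.5).
Step 4: Two-sided exact p-value = sum of Bin(13,0.5) probabilities at or below the observed probability = 1.000000.
Step 5: alpha = 0.1. fail to reject H0.

n_eff = 13, pos = 6, neg = 7, p = 1.000000, fail to reject H0.


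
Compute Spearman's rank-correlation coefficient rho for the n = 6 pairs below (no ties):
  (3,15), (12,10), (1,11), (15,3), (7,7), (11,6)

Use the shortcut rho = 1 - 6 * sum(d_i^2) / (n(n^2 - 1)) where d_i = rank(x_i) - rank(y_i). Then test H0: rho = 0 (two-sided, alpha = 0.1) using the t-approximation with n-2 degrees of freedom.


Step 1: Rank x and y separately (midranks; no ties here).
rank(x): 3->2, 12->5, 1->1, 15->6, 7->3, 11->4
rank(y): 15->6, 10->4, 11->5, 3->1, 7->3, 6->2
Step 2: d_i = R_x(i) - R_y(i); compute d_i^2.
  (2-6)^2=16, (5-4)^2=1, (1-5)^2=16, (6-1)^2=25, (3-3)^2=0, (4-2)^2=4
sum(d^2) = 62.
Step 3: rho = 1 - 6*62 / (6*(6^2 - 1)) = 1 - 372/210 = -0.771429.
Step 4: Under H0, t = rho * sqrt((n-2)/(1-rho^2)) = -2.4247 ~ t(4).
Step 5: Two-sided p-value from the t-distribution with 4 df = 0.072397.
Step 6: alpha = 0.1. reject H0.

rho = -0.7714, p = 0.072397, reject H0 at alpha = 0.1.


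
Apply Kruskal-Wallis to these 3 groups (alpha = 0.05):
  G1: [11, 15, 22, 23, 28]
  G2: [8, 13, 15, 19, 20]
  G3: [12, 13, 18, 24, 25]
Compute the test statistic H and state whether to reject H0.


Step 1: Combine all N = 15 observations and assign midranks.
sorted (value, group, rank): (8,G2,1), (11,G1,2), (12,G3,3), (13,G2,4.5), (13,G3,4.5), (15,G1,6.5), (15,G2,6.5), (18,G3,8), (19,G2,9), (20,G2,10), (22,G1,11), (23,G1,12), (24,G3,13), (25,G3,14), (28,G1,15)
Step 2: Sum ranks within each group.
R_1 = 46.5 (n_1 = 5)
R_2 = 31 (n_2 = 5)
R_3 = 42.5 (n_3 = 5)
Step 3: H = 12/(N(N+1)) * sum(R_i^2/n_i) - 3(N+1)
     = 12/(15*16) * (46.5^2/5 + 31^2/5 + 42.5^2/5) - 3*16
     = 0.050000 * 985.9 - 48
     = 1.295000.
Step 4: Ties present; correction factor C = 1 - 12/(15^3 - 15) = 0.996429. Corrected H = 1.295000 / 0.996429 = 1.299642.
Step 5: Under H0, H ~ chi^2(2); p-value = 0.522139.
Step 6: alpha = 0.05. fail to reject H0.

H = 1.2996, df = 2, p = 0.522139, fail to reject H0.


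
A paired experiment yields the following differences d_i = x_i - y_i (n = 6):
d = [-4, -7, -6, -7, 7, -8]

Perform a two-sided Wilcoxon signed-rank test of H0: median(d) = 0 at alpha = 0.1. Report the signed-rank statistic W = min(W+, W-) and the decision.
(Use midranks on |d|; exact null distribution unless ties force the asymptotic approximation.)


Step 1: Drop any zero differences (none here) and take |d_i|.
|d| = [4, 7, 6, 7, 7, 8]
Step 2: Midrank |d_i| (ties get averaged ranks).
ranks: |4|->1, |7|->4, |6|->2, |7|->4, |7|->4, |8|->6
Step 3: Attach original signs; sum ranks with positive sign and with negative sign.
W+ = 4 = 4
W- = 1 + 4 + 2 + 4 + 6 = 17
(Check: W+ + W- = 21 should equal n(n+1)/2 = 21.)
Step 4: Test statistic W = min(W+, W-) = 4.
Step 5: Ties in |d|, so use the tie-corrected normal approximation.
        E[W] = n(n+1)/4 = 6*7/4 = 10.5.
        Tie groups: |d|=7 (t=3); sum(t^3 - t) = 24.
        Var[W] = n(n+1)(2n+1)/24 - sum(t^3-t)/48 = 546/24 - 24/48 = 22.25.
        z = (W - E[W]) / sqrt(Var[W]) = (4 - 10.5) / 4.7170 = -1.3780.
        Two-sided p = 2*Phi(z) = 0.168204.
Step 6: alpha = 0.1. fail to reject H0.

W+ = 4, W- = 17, W = min = 4, p = 0.168204, fail to reject H0.


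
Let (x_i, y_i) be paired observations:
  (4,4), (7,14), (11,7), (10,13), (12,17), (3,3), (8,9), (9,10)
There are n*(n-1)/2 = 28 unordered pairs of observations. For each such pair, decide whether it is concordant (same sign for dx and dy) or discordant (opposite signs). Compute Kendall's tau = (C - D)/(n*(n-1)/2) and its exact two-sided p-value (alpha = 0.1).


Step 1: Enumerate the 28 unordered pairs (i,j) with i<j and classify each by sign(x_j-x_i) * sign(y_j-y_i).
  (1,2):dx=+3,dy=+10->C; (1,3):dx=+7,dy=+3->C; (1,4):dx=+6,dy=+9->C; (1,5):dx=+8,dy=+13->C
  (1,6):dx=-1,dy=-1->C; (1,7):dx=+4,dy=+5->C; (1,8):dx=+5,dy=+6->C; (2,3):dx=+4,dy=-7->D
  (2,4):dx=+3,dy=-1->D; (2,5):dx=+5,dy=+3->C; (2,6):dx=-4,dy=-11->C; (2,7):dx=+1,dy=-5->D
  (2,8):dx=+2,dy=-4->D; (3,4):dx=-1,dy=+6->D; (3,5):dx=+1,dy=+10->C; (3,6):dx=-8,dy=-4->C
  (3,7):dx=-3,dy=+2->D; (3,8):dx=-2,dy=+3->D; (4,5):dx=+2,dy=+4->C; (4,6):dx=-7,dy=-10->C
  (4,7):dx=-2,dy=-4->C; (4,8):dx=-1,dy=-3->C; (5,6):dx=-9,dy=-14->C; (5,7):dx=-4,dy=-8->C
  (5,8):dx=-3,dy=-7->C; (6,7):dx=+5,dy=+6->C; (6,8):dx=+6,dy=+7->C; (7,8):dx=+1,dy=+1->C
Step 2: C = 21, D = 7, total pairs = 28.
Step 3: tau = (C - D)/(n(n-1)/2) = (21 - 7)/28 = 0.500000.
Step 4: Exact two-sided p-value (enumerate n! = 40320 permutations of y under H0): p = 0.108681.
Step 5: alpha = 0.1. fail to reject H0.

tau_b = 0.5000 (C=21, D=7), p = 0.108681, fail to reject H0.


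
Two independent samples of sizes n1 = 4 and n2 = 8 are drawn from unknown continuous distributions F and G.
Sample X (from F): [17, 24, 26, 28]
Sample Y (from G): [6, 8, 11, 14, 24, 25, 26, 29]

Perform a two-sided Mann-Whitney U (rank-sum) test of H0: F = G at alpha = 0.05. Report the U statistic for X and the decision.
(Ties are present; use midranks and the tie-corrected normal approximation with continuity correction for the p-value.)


Step 1: Combine and sort all 12 observations; assign midranks.
sorted (value, group): (6,Y), (8,Y), (11,Y), (14,Y), (17,X), (24,X), (24,Y), (25,Y), (26,X), (26,Y), (28,X), (29,Y)
ranks: 6->1, 8->2, 11->3, 14->4, 17->5, 24->6.5, 24->6.5, 25->8, 26->9.5, 26->9.5, 28->11, 29->12
Step 2: Rank sum for X: R1 = 5 + 6.5 + 9.5 + 11 = 32.
Step 3: U_X = R1 - n1(n1+1)/2 = 32 - 4*5/2 = 32 - 10 = 22.
       U_Y = n1*n2 - U_X = 32 - 22 = 10.
Step 4: Ties are present, so use the tie-corrected normal approximation (with continuity correction) for the p-value.
Step 5: p-value = 0.348547; compare to alpha = 0.05. fail to reject H0.

U_X = 22, p = 0.348547, fail to reject H0 at alpha = 0.05.


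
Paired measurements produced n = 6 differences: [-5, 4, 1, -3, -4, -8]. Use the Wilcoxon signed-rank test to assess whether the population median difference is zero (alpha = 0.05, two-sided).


Step 1: Drop any zero differences (none here) and take |d_i|.
|d| = [5, 4, 1, 3, 4, 8]
Step 2: Midrank |d_i| (ties get averaged ranks).
ranks: |5|->5, |4|->3.5, |1|->1, |3|->2, |4|->3.5, |8|->6
Step 3: Attach original signs; sum ranks with positive sign and with negative sign.
W+ = 3.5 + 1 = 4.5
W- = 5 + 2 + 3.5 + 6 = 16.5
(Check: W+ + W- = 21 should equal n(n+1)/2 = 21.)
Step 4: Test statistic W = min(W+, W-) = 4.5.
Step 5: Ties in |d|, so use the tie-corrected normal approximation.
        E[W] = n(n+1)/4 = 6*7/4 = 10.5.
        Tie groups: |d|=4 (t=2); sum(t^3 - t) = 6.
        Var[W] = n(n+1)(2n+1)/24 - sum(t^3-t)/48 = 546/24 - 6/48 = 22.625.
        z = (W - E[W]) / sqrt(Var[W]) = (4.5 - 10.5) / 4.7566 = -1.2614.
        Two-sided p = 2*Phi(z) = 0.207160.
Step 6: alpha = 0.05. fail to reject H0.

W+ = 4.5, W- = 16.5, W = min = 4.5, p = 0.207160, fail to reject H0.


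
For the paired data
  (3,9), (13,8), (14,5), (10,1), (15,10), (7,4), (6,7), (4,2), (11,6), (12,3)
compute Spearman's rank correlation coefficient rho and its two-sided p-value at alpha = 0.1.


Step 1: Rank x and y separately (midranks; no ties here).
rank(x): 3->1, 13->8, 14->9, 10->5, 15->10, 7->4, 6->3, 4->2, 11->6, 12->7
rank(y): 9->9, 8->8, 5->5, 1->1, 10->10, 4->4, 7->7, 2->2, 6->6, 3->3
Step 2: d_i = R_x(i) - R_y(i); compute d_i^2.
  (1-9)^2=64, (8-8)^2=0, (9-5)^2=16, (5-1)^2=16, (10-10)^2=0, (4-4)^2=0, (3-7)^2=16, (2-2)^2=0, (6-6)^2=0, (7-3)^2=16
sum(d^2) = 128.
Step 3: rho = 1 - 6*128 / (10*(10^2 - 1)) = 1 - 768/990 = 0.224242.
Step 4: Under H0, t = rho * sqrt((n-2)/(1-rho^2)) = 0.6508 ~ t(8).
Step 5: Two-sided p-value from the t-distribution with 8 df = 0.533401.
Step 6: alpha = 0.1. fail to reject H0.

rho = 0.2242, p = 0.533401, fail to reject H0 at alpha = 0.1.


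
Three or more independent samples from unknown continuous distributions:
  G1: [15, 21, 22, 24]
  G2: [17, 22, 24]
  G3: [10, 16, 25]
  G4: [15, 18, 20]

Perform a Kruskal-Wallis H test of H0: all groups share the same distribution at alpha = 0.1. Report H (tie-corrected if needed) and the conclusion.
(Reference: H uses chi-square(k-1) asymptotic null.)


Step 1: Combine all N = 13 observations and assign midranks.
sorted (value, group, rank): (10,G3,1), (15,G1,2.5), (15,G4,2.5), (16,G3,4), (17,G2,5), (18,G4,6), (20,G4,7), (21,G1,8), (22,G1,9.5), (22,G2,9.5), (24,G1,11.5), (24,G2,11.5), (25,G3,13)
Step 2: Sum ranks within each group.
R_1 = 31.5 (n_1 = 4)
R_2 = 26 (n_2 = 3)
R_3 = 18 (n_3 = 3)
R_4 = 15.5 (n_4 = 3)
Step 3: H = 12/(N(N+1)) * sum(R_i^2/n_i) - 3(N+1)
     = 12/(13*14) * (31.5^2/4 + 26^2/3 + 18^2/3 + 15.5^2/3) - 3*14
     = 0.065934 * 661.479 - 42
     = 1.614011.
Step 4: Ties present; correction factor C = 1 - 18/(13^3 - 13) = 0.991758. Corrected H = 1.614011 / 0.991758 = 1.627424.
Step 5: Under H0, H ~ chi^2(3); p-value = 0.653188.
Step 6: alpha = 0.1. fail to reject H0.

H = 1.6274, df = 3, p = 0.653188, fail to reject H0.


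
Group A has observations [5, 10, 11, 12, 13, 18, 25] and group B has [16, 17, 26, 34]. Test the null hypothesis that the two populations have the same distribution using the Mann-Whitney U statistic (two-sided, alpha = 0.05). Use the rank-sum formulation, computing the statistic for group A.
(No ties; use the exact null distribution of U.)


Step 1: Combine and sort all 11 observations; assign midranks.
sorted (value, group): (5,X), (10,X), (11,X), (12,X), (13,X), (16,Y), (17,Y), (18,X), (25,X), (26,Y), (34,Y)
ranks: 5->1, 10->2, 11->3, 12->4, 13->5, 16->6, 17->7, 18->8, 25->9, 26->10, 34->11
Step 2: Rank sum for X: R1 = 1 + 2 + 3 + 4 + 5 + 8 + 9 = 32.
Step 3: U_X = R1 - n1(n1+1)/2 = 32 - 7*8/2 = 32 - 28 = 4.
       U_Y = n1*n2 - U_X = 28 - 4 = 24.
Step 4: No ties, so the exact null distribution of U (based on enumerating the C(11,7) = 330 equally likely rank assignments) gives the two-sided p-value.
Step 5: p-value = 0.072727; compare to alpha = 0.05. fail to reject H0.

U_X = 4, p = 0.072727, fail to reject H0 at alpha = 0.05.


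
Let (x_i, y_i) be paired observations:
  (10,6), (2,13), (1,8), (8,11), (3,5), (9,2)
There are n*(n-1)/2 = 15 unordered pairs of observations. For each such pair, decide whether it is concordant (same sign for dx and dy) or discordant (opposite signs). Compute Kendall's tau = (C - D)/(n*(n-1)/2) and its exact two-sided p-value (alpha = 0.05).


Step 1: Enumerate the 15 unordered pairs (i,j) with i<j and classify each by sign(x_j-x_i) * sign(y_j-y_i).
  (1,2):dx=-8,dy=+7->D; (1,3):dx=-9,dy=+2->D; (1,4):dx=-2,dy=+5->D; (1,5):dx=-7,dy=-1->C
  (1,6):dx=-1,dy=-4->C; (2,3):dx=-1,dy=-5->C; (2,4):dx=+6,dy=-2->D; (2,5):dx=+1,dy=-8->D
  (2,6):dx=+7,dy=-11->D; (3,4):dx=+7,dy=+3->C; (3,5):dx=+2,dy=-3->D; (3,6):dx=+8,dy=-6->D
  (4,5):dx=-5,dy=-6->C; (4,6):dx=+1,dy=-9->D; (5,6):dx=+6,dy=-3->D
Step 2: C = 5, D = 10, total pairs = 15.
Step 3: tau = (C - D)/(n(n-1)/2) = (5 - 10)/15 = -0.333333.
Step 4: Exact two-sided p-value (enumerate n! = 720 permutations of y under H0): p = 0.469444.
Step 5: alpha = 0.05. fail to reject H0.

tau_b = -0.3333 (C=5, D=10), p = 0.469444, fail to reject H0.


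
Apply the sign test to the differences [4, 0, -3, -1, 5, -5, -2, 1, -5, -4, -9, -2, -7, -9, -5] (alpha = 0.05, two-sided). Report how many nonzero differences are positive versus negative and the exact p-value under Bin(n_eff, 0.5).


Step 1: Discard zero differences. Original n = 15; n_eff = number of nonzero differences = 14.
Nonzero differences (with sign): +4, -3, -1, +5, -5, -2, +1, -5, -4, -9, -2, -7, -9, -5
Step 2: Count signs: positive = 3, negative = 11.
Step 3: Under H0: P(positive) = 0.5, so the number of positives S ~ Bin(14, 0.5).
Step 4: Two-sided exact p-value = sum of Bin(14,0.5) probabilities at or below the observed probability = 0.057373.
Step 5: alpha = 0.05. fail to reject H0.

n_eff = 14, pos = 3, neg = 11, p = 0.057373, fail to reject H0.


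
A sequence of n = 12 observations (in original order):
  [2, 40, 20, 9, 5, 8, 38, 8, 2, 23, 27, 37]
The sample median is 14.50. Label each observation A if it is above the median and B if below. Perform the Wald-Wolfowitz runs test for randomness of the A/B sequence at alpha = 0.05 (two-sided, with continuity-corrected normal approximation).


Step 1: Compute median = 14.50; label A = above, B = below.
Labels in order: BAABBBABBAAA  (n_A = 6, n_B = 6)
Step 2: Count runs R = 6.
Step 3: Under H0 (random ordering), E[R] = 2*n_A*n_B/(n_A+n_B) + 1 = 2*6*6/12 + 1 = 7.0000.
        Var[R] = 2*n_A*n_B*(2*n_A*n_B - n_A - n_B) / ((n_A+n_B)^2 * (n_A+n_B-1)) = 4320/1584 = 2.7273.
        SD[R] = 1.6514.
Step 4: Continuity-corrected z = (R + 0.5 - E[R]) / SD[R] = (6 + 0.5 - 7.0000) / 1.6514 = -0.3028.
Step 5: Two-sided p-value via normal approximation = 2*(1 - Phi(|z|)) = 0.762069.
Step 6: alpha = 0.05. fail to reject H0.

R = 6, z = -0.3028, p = 0.762069, fail to reject H0.


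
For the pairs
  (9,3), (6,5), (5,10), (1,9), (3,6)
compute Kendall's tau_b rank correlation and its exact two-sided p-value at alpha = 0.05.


Step 1: Enumerate the 10 unordered pairs (i,j) with i<j and classify each by sign(x_j-x_i) * sign(y_j-y_i).
  (1,2):dx=-3,dy=+2->D; (1,3):dx=-4,dy=+7->D; (1,4):dx=-8,dy=+6->D; (1,5):dx=-6,dy=+3->D
  (2,3):dx=-1,dy=+5->D; (2,4):dx=-5,dy=+4->D; (2,5):dx=-3,dy=+1->D; (3,4):dx=-4,dy=-1->C
  (3,5):dx=-2,dy=-4->C; (4,5):dx=+2,dy=-3->D
Step 2: C = 2, D = 8, total pairs = 10.
Step 3: tau = (C - D)/(n(n-1)/2) = (2 - 8)/10 = -0.600000.
Step 4: Exact two-sided p-value (enumerate n! = 120 permutations of y under H0): p = 0.233333.
Step 5: alpha = 0.05. fail to reject H0.

tau_b = -0.6000 (C=2, D=8), p = 0.233333, fail to reject H0.


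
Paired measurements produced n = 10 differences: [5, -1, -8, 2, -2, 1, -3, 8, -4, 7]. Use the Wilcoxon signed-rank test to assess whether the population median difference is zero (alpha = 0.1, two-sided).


Step 1: Drop any zero differences (none here) and take |d_i|.
|d| = [5, 1, 8, 2, 2, 1, 3, 8, 4, 7]
Step 2: Midrank |d_i| (ties get averaged ranks).
ranks: |5|->7, |1|->1.5, |8|->9.5, |2|->3.5, |2|->3.5, |1|->1.5, |3|->5, |8|->9.5, |4|->6, |7|->8
Step 3: Attach original signs; sum ranks with positive sign and with negative sign.
W+ = 7 + 3.5 + 1.5 + 9.5 + 8 = 29.5
W- = 1.5 + 9.5 + 3.5 + 5 + 6 = 25.5
(Check: W+ + W- = 55 should equal n(n+1)/2 = 55.)
Step 4: Test statistic W = min(W+, W-) = 25.5.
Step 5: Ties in |d|, so use the tie-corrected normal approximation.
        E[W] = n(n+1)/4 = 10*11/4 = 27.5.
        Tie groups: |d|=1 (t=2), |d|=2 (t=2), |d|=8 (t=2); sum(t^3 - t) = 18.
        Var[W] = n(n+1)(2n+1)/24 - sum(t^3-t)/48 = 2310/24 - 18/48 = 95.875.
        z = (W - E[W]) / sqrt(Var[W]) = (25.5 - 27.5) / 9.7916 = -0.2043.
        Two-sided p = 2*Phi(z) = 0.838153.
Step 6: alpha = 0.1. fail to reject H0.

W+ = 29.5, W- = 25.5, W = min = 25.5, p = 0.838153, fail to reject H0.


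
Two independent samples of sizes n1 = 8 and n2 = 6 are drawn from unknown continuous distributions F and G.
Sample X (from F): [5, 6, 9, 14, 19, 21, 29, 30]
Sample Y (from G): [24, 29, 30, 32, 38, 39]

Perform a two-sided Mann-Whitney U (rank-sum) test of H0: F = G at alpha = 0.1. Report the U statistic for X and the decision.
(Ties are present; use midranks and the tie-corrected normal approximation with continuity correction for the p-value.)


Step 1: Combine and sort all 14 observations; assign midranks.
sorted (value, group): (5,X), (6,X), (9,X), (14,X), (19,X), (21,X), (24,Y), (29,X), (29,Y), (30,X), (30,Y), (32,Y), (38,Y), (39,Y)
ranks: 5->1, 6->2, 9->3, 14->4, 19->5, 21->6, 24->7, 29->8.5, 29->8.5, 30->10.5, 30->10.5, 32->12, 38->13, 39->14
Step 2: Rank sum for X: R1 = 1 + 2 + 3 + 4 + 5 + 6 + 8.5 + 10.5 = 40.
Step 3: U_X = R1 - n1(n1+1)/2 = 40 - 8*9/2 = 40 - 36 = 4.
       U_Y = n1*n2 - U_X = 48 - 4 = 44.
Step 4: Ties are present, so use the tie-corrected normal approximation (with continuity correction) for the p-value.
Step 5: p-value = 0.011636; compare to alpha = 0.1. reject H0.

U_X = 4, p = 0.011636, reject H0 at alpha = 0.1.


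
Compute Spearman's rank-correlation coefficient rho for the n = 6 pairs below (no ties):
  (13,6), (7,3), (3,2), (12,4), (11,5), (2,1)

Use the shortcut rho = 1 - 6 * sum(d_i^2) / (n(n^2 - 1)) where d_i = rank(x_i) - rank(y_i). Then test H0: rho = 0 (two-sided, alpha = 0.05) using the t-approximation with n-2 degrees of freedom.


Step 1: Rank x and y separately (midranks; no ties here).
rank(x): 13->6, 7->3, 3->2, 12->5, 11->4, 2->1
rank(y): 6->6, 3->3, 2->2, 4->4, 5->5, 1->1
Step 2: d_i = R_x(i) - R_y(i); compute d_i^2.
  (6-6)^2=0, (3-3)^2=0, (2-2)^2=0, (5-4)^2=1, (4-5)^2=1, (1-1)^2=0
sum(d^2) = 2.
Step 3: rho = 1 - 6*2 / (6*(6^2 - 1)) = 1 - 12/210 = 0.942857.
Step 4: Under H0, t = rho * sqrt((n-2)/(1-rho^2)) = 5.6595 ~ t(4).
Step 5: Two-sided p-value from the t-distribution with 4 df = 0.004805.
Step 6: alpha = 0.05. reject H0.

rho = 0.9429, p = 0.004805, reject H0 at alpha = 0.05.


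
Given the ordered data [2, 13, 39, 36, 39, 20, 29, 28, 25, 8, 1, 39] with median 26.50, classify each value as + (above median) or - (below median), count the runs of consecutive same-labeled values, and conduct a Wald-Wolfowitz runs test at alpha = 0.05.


Step 1: Compute median = 26.50; label A = above, B = below.
Labels in order: BBAAABAABBBA  (n_A = 6, n_B = 6)
Step 2: Count runs R = 6.
Step 3: Under H0 (random ordering), E[R] = 2*n_A*n_B/(n_A+n_B) + 1 = 2*6*6/12 + 1 = 7.0000.
        Var[R] = 2*n_A*n_B*(2*n_A*n_B - n_A - n_B) / ((n_A+n_B)^2 * (n_A+n_B-1)) = 4320/1584 = 2.7273.
        SD[R] = 1.6514.
Step 4: Continuity-corrected z = (R + 0.5 - E[R]) / SD[R] = (6 + 0.5 - 7.0000) / 1.6514 = -0.3028.
Step 5: Two-sided p-value via normal approximation = 2*(1 - Phi(|z|)) = 0.762069.
Step 6: alpha = 0.05. fail to reject H0.

R = 6, z = -0.3028, p = 0.762069, fail to reject H0.


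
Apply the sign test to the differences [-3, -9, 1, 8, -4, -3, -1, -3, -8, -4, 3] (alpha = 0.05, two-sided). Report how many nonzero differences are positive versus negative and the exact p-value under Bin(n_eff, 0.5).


Step 1: Discard zero differences. Original n = 11; n_eff = number of nonzero differences = 11.
Nonzero differences (with sign): -3, -9, +1, +8, -4, -3, -1, -3, -8, -4, +3
Step 2: Count signs: positive = 3, negative = 8.
Step 3: Under H0: P(positive) = 0.5, so the number of positives S ~ Bin(11, 0.5).
Step 4: Two-sided exact p-value = sum of Bin(11,0.5) probabilities at or below the observed probability = 0.226562.
Step 5: alpha = 0.05. fail to reject H0.

n_eff = 11, pos = 3, neg = 8, p = 0.226562, fail to reject H0.
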